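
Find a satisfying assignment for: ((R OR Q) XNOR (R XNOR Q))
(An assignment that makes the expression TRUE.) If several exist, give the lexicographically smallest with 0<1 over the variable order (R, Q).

R=1, Q=1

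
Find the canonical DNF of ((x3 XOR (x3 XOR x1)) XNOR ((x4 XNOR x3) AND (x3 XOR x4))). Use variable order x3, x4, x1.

(NOT x3 AND NOT x4 AND NOT x1) OR (NOT x3 AND x4 AND NOT x1) OR (x3 AND NOT x4 AND NOT x1) OR (x3 AND x4 AND NOT x1)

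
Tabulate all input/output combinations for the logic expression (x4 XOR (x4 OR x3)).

x4 | x3 | Output
----------------
0 | 0 | 0
0 | 1 | 1
1 | 0 | 0
1 | 1 | 0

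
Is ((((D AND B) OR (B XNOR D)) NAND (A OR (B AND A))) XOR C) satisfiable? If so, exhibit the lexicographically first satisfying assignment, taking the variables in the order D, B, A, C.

D=0, B=0, A=0, C=0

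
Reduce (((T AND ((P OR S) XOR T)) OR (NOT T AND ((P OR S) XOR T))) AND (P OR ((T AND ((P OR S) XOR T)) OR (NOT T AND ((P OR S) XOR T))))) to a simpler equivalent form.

By absorption (E AND (E OR v) = E) then distribution ((E AND v) OR (E AND NOT v) = E):
= ((P OR S) XOR T)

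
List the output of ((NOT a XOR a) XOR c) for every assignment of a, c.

a | c | Output
--------------
0 | 0 | 1
0 | 1 | 0
1 | 0 | 1
1 | 1 | 0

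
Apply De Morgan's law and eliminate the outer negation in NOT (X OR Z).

NOT X AND NOT Z
De Morgan's: NOT(OR of terms) = AND of negations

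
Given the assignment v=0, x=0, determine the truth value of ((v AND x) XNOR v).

Substituting: ((0 AND 0) XNOR 0)
= 1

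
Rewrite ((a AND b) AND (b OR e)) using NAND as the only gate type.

((((a NAND b) NAND (a NAND b)) NAND ((b NAND b) NAND (e NAND e))) NAND (((a NAND b) NAND (a NAND b)) NAND ((b NAND b) NAND (e NAND e))))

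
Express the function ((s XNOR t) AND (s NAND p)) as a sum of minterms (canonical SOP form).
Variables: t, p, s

Σm(0, 2, 5) = (NOT t AND NOT p AND NOT s) OR (NOT t AND p AND NOT s) OR (t AND NOT p AND s)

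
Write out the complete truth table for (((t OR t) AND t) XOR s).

t | s | Output
--------------
0 | 0 | 0
0 | 1 | 1
1 | 0 | 1
1 | 1 | 0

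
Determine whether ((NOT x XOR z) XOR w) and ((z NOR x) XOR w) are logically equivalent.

No. Counterexample: with x=1, z=1, w=0, Expression 1 = 1 but Expression 2 = 0.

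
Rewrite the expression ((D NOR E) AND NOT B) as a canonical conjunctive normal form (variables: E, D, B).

(E OR D OR NOT B) AND (E OR NOT D OR B) AND (E OR NOT D OR NOT B) AND (NOT E OR D OR B) AND (NOT E OR D OR NOT B) AND (NOT E OR NOT D OR B) AND (NOT E OR NOT D OR NOT B)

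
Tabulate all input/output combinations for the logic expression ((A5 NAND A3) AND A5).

A5 | A3 | Output
----------------
0 | 0 | 0
0 | 1 | 0
1 | 0 | 1
1 | 1 | 0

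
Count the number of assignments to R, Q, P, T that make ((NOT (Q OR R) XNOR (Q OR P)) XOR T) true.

Satisfying assignments: (0,0,0,1), (0,0,1,0), (0,1,0,1), (0,1,1,1), (1,0,0,0), (1,0,1,1), (1,1,0,1), (1,1,1,1)
Count: 8 out of 16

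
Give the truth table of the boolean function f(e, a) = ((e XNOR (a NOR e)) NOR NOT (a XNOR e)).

e | a | Output
--------------
0 | 0 | 1
0 | 1 | 0
1 | 0 | 0
1 | 1 | 1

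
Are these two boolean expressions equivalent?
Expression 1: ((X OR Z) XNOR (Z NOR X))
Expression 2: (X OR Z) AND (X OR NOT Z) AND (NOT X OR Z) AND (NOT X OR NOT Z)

Yes, they are equivalent — the two output columns agree on all 4 assignments:
X | Z | Expression 1 | Expression 2
-----------------------------------
0 | 0 | 0 | 0
0 | 1 | 0 | 0
1 | 0 | 0 | 0
1 | 1 | 0 | 0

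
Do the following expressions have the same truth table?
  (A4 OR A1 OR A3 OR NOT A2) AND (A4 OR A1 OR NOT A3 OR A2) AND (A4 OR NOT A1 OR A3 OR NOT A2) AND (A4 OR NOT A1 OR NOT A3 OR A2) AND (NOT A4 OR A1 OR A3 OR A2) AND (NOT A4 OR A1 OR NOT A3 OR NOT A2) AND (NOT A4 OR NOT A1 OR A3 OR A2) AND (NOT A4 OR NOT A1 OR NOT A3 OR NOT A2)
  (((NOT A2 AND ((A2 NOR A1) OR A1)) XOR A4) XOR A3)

Yes, they are equivalent — the two output columns agree on all 16 assignments:
A4 | A1 | A3 | A2 | Expression 1 | Expression 2
-----------------------------------------------
0 | 0 | 0 | 0 | 1 | 1
0 | 0 | 0 | 1 | 0 | 0
0 | 0 | 1 | 0 | 0 | 0
0 | 0 | 1 | 1 | 1 | 1
0 | 1 | 0 | 0 | 1 | 1
0 | 1 | 0 | 1 | 0 | 0
0 | 1 | 1 | 0 | 0 | 0
0 | 1 | 1 | 1 | 1 | 1
1 | 0 | 0 | 0 | 0 | 0
1 | 0 | 0 | 1 | 1 | 1
1 | 0 | 1 | 0 | 1 | 1
1 | 0 | 1 | 1 | 0 | 0
1 | 1 | 0 | 0 | 0 | 0
1 | 1 | 0 | 1 | 1 | 1
1 | 1 | 1 | 0 | 1 | 1
1 | 1 | 1 | 1 | 0 | 0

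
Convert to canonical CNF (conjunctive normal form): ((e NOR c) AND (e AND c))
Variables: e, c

(e OR c) AND (e OR NOT c) AND (NOT e OR c) AND (NOT e OR NOT c)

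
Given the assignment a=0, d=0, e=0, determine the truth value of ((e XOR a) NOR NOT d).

Substituting: ((0 XOR 0) NOR NOT 0)
= 0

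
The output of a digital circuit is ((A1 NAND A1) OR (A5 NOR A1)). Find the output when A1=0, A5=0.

Substituting: ((0 NAND 0) OR (0 NOR 0))
= 1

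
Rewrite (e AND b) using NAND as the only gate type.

((e NAND b) NAND (e NAND b))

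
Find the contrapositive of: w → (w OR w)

Contrapositive: NOT (w OR w) → NOT w
Note: A statement and its contrapositive are logically equivalent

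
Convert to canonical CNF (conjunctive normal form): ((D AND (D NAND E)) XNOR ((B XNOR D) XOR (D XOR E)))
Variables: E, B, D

(E OR B OR D) AND (E OR NOT B OR NOT D) AND (NOT E OR NOT B OR D) AND (NOT E OR NOT B OR NOT D)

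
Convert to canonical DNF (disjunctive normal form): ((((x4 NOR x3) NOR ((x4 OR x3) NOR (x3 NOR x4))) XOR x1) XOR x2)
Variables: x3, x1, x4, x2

(NOT x3 AND NOT x1 AND NOT x4 AND x2) OR (NOT x3 AND NOT x1 AND x4 AND NOT x2) OR (NOT x3 AND x1 AND NOT x4 AND NOT x2) OR (NOT x3 AND x1 AND x4 AND x2) OR (x3 AND NOT x1 AND NOT x4 AND NOT x2) OR (x3 AND NOT x1 AND x4 AND NOT x2) OR (x3 AND x1 AND NOT x4 AND x2) OR (x3 AND x1 AND x4 AND x2)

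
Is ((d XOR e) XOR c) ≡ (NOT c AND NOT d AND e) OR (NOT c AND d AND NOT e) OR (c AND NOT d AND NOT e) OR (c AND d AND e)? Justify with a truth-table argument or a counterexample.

Yes, they are equivalent — the two output columns agree on all 8 assignments:
c | d | e | Expression 1 | Expression 2
---------------------------------------
0 | 0 | 0 | 0 | 0
0 | 0 | 1 | 1 | 1
0 | 1 | 0 | 1 | 1
0 | 1 | 1 | 0 | 0
1 | 0 | 0 | 1 | 1
1 | 0 | 1 | 0 | 0
1 | 1 | 0 | 0 | 0
1 | 1 | 1 | 1 | 1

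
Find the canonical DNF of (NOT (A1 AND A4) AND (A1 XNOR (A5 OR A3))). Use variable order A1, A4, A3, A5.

(NOT A1 AND NOT A4 AND NOT A3 AND NOT A5) OR (NOT A1 AND A4 AND NOT A3 AND NOT A5) OR (A1 AND NOT A4 AND NOT A3 AND A5) OR (A1 AND NOT A4 AND A3 AND NOT A5) OR (A1 AND NOT A4 AND A3 AND A5)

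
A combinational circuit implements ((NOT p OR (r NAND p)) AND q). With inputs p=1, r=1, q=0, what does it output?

Substituting: ((NOT 1 OR (1 NAND 1)) AND 0)
= 0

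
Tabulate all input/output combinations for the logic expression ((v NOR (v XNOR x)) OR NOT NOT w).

v | x | w | Output
------------------
0 | 0 | 0 | 0
0 | 0 | 1 | 1
0 | 1 | 0 | 1
0 | 1 | 1 | 1
1 | 0 | 0 | 0
1 | 0 | 1 | 1
1 | 1 | 0 | 0
1 | 1 | 1 | 1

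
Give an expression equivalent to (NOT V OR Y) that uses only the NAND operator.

(((V NAND V) NAND (V NAND V)) NAND (Y NAND Y))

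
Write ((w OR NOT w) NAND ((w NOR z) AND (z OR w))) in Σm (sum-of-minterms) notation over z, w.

Σm(0, 1, 2, 3) = (NOT z AND NOT w) OR (NOT z AND w) OR (z AND NOT w) OR (z AND w)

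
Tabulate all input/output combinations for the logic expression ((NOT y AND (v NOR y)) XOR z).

z | y | v | Output
------------------
0 | 0 | 0 | 1
0 | 0 | 1 | 0
0 | 1 | 0 | 0
0 | 1 | 1 | 0
1 | 0 | 0 | 0
1 | 0 | 1 | 1
1 | 1 | 0 | 1
1 | 1 | 1 | 1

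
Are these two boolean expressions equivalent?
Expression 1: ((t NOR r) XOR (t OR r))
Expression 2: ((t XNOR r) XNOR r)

No. Counterexample: with t=0, r=0, Expression 1 = 1 but Expression 2 = 0.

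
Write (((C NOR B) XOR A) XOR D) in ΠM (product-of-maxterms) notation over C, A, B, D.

ΠM(1, 2, 4, 7, 8, 10, 13, 15) = (C OR A OR B OR NOT D) AND (C OR A OR NOT B OR D) AND (C OR NOT A OR B OR D) AND (C OR NOT A OR NOT B OR NOT D) AND (NOT C OR A OR B OR D) AND (NOT C OR A OR NOT B OR D) AND (NOT C OR NOT A OR B OR NOT D) AND (NOT C OR NOT A OR NOT B OR NOT D)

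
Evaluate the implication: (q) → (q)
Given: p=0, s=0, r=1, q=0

Antecedent (q) = 0; consequent (q) = 0.
0 → 0 = 1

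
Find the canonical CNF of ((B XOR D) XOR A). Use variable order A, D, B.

(A OR D OR B) AND (A OR NOT D OR NOT B) AND (NOT A OR D OR NOT B) AND (NOT A OR NOT D OR B)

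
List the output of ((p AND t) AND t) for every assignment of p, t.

p | t | Output
--------------
0 | 0 | 0
0 | 1 | 0
1 | 0 | 0
1 | 1 | 1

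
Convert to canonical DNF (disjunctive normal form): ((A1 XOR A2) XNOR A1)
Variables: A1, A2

(NOT A1 AND NOT A2) OR (A1 AND NOT A2)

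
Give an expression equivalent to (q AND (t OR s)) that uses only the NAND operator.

((q NAND ((t NAND t) NAND (s NAND s))) NAND (q NAND ((t NAND t) NAND (s NAND s))))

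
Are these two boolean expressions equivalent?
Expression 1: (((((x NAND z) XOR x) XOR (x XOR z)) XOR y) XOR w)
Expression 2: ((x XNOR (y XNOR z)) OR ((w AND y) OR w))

No. Counterexample: with x=0, z=0, y=0, w=0, Expression 1 = 1 but Expression 2 = 0.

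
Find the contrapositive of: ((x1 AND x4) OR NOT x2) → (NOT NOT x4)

Contrapositive: NOT x4 → NOT ((x1 AND x4) OR NOT x2)
Note: A statement and its contrapositive are logically equivalent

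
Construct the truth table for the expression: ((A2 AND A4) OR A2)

A4 | A2 | Output
----------------
0 | 0 | 0
0 | 1 | 1
1 | 0 | 0
1 | 1 | 1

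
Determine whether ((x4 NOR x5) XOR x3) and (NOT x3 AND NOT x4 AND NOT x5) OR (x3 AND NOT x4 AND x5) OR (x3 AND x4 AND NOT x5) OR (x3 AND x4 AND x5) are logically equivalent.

Yes, they are equivalent — the two output columns agree on all 8 assignments:
x3 | x4 | x5 | Expression 1 | Expression 2
------------------------------------------
0 | 0 | 0 | 1 | 1
0 | 0 | 1 | 0 | 0
0 | 1 | 0 | 0 | 0
0 | 1 | 1 | 0 | 0
1 | 0 | 0 | 0 | 0
1 | 0 | 1 | 1 | 1
1 | 1 | 0 | 1 | 1
1 | 1 | 1 | 1 | 1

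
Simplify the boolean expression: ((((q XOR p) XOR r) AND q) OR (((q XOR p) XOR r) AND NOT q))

By distribution ((E AND v) OR (E AND NOT v) = E):
= ((q XOR p) XOR r)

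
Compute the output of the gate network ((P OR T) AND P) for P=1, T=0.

Substituting: ((1 OR 0) AND 1)
= 1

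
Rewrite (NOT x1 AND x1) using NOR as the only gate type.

(((x1 NOR x1) NOR (x1 NOR x1)) NOR (x1 NOR x1))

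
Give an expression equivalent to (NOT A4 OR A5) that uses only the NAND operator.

(((A4 NAND A4) NAND (A4 NAND A4)) NAND (A5 NAND A5))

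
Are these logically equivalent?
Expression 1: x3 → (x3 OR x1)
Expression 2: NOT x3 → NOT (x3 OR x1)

No, Inverse is not equivalent to original (counterexample: x1=1, x3=0)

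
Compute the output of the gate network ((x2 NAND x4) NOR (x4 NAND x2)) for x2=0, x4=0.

Substituting: ((0 NAND 0) NOR (0 NAND 0))
= 0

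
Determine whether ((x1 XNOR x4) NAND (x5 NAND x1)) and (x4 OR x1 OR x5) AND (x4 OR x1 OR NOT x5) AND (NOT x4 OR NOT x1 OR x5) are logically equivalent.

Yes, they are equivalent — the two output columns agree on all 8 assignments:
x4 | x1 | x5 | Expression 1 | Expression 2
------------------------------------------
0 | 0 | 0 | 0 | 0
0 | 0 | 1 | 0 | 0
0 | 1 | 0 | 1 | 1
0 | 1 | 1 | 1 | 1
1 | 0 | 0 | 1 | 1
1 | 0 | 1 | 1 | 1
1 | 1 | 0 | 0 | 0
1 | 1 | 1 | 1 | 1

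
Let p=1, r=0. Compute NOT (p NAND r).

Substituting: NOT (1 NAND 0)
= 0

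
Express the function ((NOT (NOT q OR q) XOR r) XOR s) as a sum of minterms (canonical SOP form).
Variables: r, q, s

Σm(1, 3, 4, 6) = (NOT r AND NOT q AND s) OR (NOT r AND q AND s) OR (r AND NOT q AND NOT s) OR (r AND q AND NOT s)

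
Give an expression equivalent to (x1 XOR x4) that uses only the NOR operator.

((((x1 NOR x4) NOR (x1 NOR x4)) NOR ((x1 NOR x4) NOR (x1 NOR x4))) NOR ((((x1 NOR x1) NOR (x4 NOR x4)) NOR ((x1 NOR x1) NOR (x4 NOR x4))) NOR (((x1 NOR x1) NOR (x4 NOR x4)) NOR ((x1 NOR x1) NOR (x4 NOR x4)))))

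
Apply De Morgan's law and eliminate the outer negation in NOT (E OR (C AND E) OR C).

NOT E AND NOT (C AND E) AND NOT C
De Morgan's: NOT(OR of terms) = AND of negations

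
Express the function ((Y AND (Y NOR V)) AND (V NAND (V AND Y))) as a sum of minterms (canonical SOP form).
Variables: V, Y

Σm() = FALSE (no minterms)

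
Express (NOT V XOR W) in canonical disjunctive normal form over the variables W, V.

(NOT W AND NOT V) OR (W AND V)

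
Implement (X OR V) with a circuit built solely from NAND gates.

((X NAND X) NAND (V NAND V))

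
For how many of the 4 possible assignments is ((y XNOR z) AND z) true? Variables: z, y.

Satisfying assignments: (1,1)
Count: 1 out of 4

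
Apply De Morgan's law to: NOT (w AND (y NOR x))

NOT w OR NOT (y NOR x)
De Morgan's: NOT(AND of terms) = OR of negations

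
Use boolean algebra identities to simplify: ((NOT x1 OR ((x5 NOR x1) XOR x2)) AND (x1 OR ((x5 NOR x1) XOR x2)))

By distribution ((E OR v) AND (E OR NOT v) = E):
= ((x5 NOR x1) XOR x2)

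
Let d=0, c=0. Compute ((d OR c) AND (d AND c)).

Substituting: ((0 OR 0) AND (0 AND 0))
= 0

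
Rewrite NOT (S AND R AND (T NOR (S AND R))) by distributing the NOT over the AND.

NOT S OR NOT R OR NOT (T NOR (S AND R))
De Morgan's: NOT(AND of terms) = OR of negations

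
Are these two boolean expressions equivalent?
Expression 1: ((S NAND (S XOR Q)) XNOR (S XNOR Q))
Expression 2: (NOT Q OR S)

Yes, they are equivalent — the two output columns agree on all 4 assignments:
Q | S | Expression 1 | Expression 2
-----------------------------------
0 | 0 | 1 | 1
0 | 1 | 1 | 1
1 | 0 | 0 | 0
1 | 1 | 1 | 1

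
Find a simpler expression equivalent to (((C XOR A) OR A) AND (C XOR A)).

By absorption (E AND (E OR v) = E):
= (C XOR A)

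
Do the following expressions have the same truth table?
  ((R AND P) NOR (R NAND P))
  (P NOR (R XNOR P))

No. Counterexample: with P=0, R=1, Expression 1 = 0 but Expression 2 = 1.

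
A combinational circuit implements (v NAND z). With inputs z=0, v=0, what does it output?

Substituting: (0 NAND 0)
= 1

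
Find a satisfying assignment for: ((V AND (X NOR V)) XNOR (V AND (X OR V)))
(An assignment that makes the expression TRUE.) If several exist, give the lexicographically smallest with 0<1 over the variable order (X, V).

X=0, V=0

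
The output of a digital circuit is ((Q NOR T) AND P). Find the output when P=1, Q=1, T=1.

Substituting: ((1 NOR 1) AND 1)
= 0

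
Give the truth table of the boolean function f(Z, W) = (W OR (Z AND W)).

Z | W | Output
--------------
0 | 0 | 0
0 | 1 | 1
1 | 0 | 0
1 | 1 | 1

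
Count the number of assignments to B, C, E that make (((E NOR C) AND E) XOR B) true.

Satisfying assignments: (1,0,0), (1,0,1), (1,1,0), (1,1,1)
Count: 4 out of 8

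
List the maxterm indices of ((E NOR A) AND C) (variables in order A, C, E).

ΠM(0, 1, 3, 4, 5, 6, 7) = (A OR C OR E) AND (A OR C OR NOT E) AND (A OR NOT C OR NOT E) AND (NOT A OR C OR E) AND (NOT A OR C OR NOT E) AND (NOT A OR NOT C OR E) AND (NOT A OR NOT C OR NOT E)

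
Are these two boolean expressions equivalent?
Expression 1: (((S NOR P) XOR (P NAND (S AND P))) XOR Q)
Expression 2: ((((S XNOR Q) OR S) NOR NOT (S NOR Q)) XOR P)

No. Counterexample: with P=0, Q=0, S=1, Expression 1 = 1 but Expression 2 = 0.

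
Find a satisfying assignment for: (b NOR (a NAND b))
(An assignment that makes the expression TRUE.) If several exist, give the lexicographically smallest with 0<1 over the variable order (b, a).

UNSATISFIABLE - no assignment makes this expression true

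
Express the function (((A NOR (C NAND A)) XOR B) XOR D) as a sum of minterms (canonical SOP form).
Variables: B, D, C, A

Σm(4, 5, 6, 7, 8, 9, 10, 11) = (NOT B AND D AND NOT C AND NOT A) OR (NOT B AND D AND NOT C AND A) OR (NOT B AND D AND C AND NOT A) OR (NOT B AND D AND C AND A) OR (B AND NOT D AND NOT C AND NOT A) OR (B AND NOT D AND NOT C AND A) OR (B AND NOT D AND C AND NOT A) OR (B AND NOT D AND C AND A)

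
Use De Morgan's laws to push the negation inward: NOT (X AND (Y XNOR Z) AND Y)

NOT X OR NOT (Y XNOR Z) OR NOT Y
De Morgan's: NOT(AND of terms) = OR of negations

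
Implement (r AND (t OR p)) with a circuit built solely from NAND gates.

((r NAND ((t NAND t) NAND (p NAND p))) NAND (r NAND ((t NAND t) NAND (p NAND p))))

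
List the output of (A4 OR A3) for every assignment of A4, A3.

A4 | A3 | Output
----------------
0 | 0 | 0
0 | 1 | 1
1 | 0 | 1
1 | 1 | 1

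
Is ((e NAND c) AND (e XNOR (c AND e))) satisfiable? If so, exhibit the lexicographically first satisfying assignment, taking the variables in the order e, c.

e=0, c=0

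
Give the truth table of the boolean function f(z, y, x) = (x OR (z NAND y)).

z | y | x | Output
------------------
0 | 0 | 0 | 1
0 | 0 | 1 | 1
0 | 1 | 0 | 1
0 | 1 | 1 | 1
1 | 0 | 0 | 1
1 | 0 | 1 | 1
1 | 1 | 0 | 0
1 | 1 | 1 | 1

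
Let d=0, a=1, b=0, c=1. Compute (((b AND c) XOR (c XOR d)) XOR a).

Substituting: (((0 AND 1) XOR (1 XOR 0)) XOR 1)
= 0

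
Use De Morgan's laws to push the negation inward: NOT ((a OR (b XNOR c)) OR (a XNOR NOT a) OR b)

NOT (a OR (b XNOR c)) AND NOT (a XNOR NOT a) AND NOT b
De Morgan's: NOT(OR of terms) = AND of negations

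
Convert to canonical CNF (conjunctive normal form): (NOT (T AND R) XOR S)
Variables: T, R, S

(T OR R OR NOT S) AND (T OR NOT R OR NOT S) AND (NOT T OR R OR NOT S) AND (NOT T OR NOT R OR S)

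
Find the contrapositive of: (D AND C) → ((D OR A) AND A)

Contrapositive: NOT ((D OR A) AND A) → NOT (D AND C)
Note: A statement and its contrapositive are logically equivalent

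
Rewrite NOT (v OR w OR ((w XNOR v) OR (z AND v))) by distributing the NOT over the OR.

NOT v AND NOT w AND NOT ((w XNOR v) OR (z AND v))
De Morgan's: NOT(OR of terms) = AND of negations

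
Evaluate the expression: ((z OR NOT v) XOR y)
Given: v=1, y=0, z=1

Substituting: ((1 OR NOT 1) XOR 0)
= 1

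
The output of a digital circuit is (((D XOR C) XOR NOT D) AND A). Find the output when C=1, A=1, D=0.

Substituting: (((0 XOR 1) XOR NOT 0) AND 1)
= 0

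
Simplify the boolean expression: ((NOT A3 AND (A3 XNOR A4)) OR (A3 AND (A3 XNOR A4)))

By distribution ((E AND v) OR (E AND NOT v) = E):
= (A3 XNOR A4)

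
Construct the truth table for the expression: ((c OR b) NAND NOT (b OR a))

c | a | b | Output
------------------
0 | 0 | 0 | 1
0 | 0 | 1 | 1
0 | 1 | 0 | 1
0 | 1 | 1 | 1
1 | 0 | 0 | 0
1 | 0 | 1 | 1
1 | 1 | 0 | 1
1 | 1 | 1 | 1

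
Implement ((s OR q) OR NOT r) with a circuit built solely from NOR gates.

((((s NOR q) NOR (s NOR q)) NOR (r NOR r)) NOR (((s NOR q) NOR (s NOR q)) NOR (r NOR r)))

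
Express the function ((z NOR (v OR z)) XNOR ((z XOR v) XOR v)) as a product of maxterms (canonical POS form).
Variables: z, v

ΠM(0, 2, 3) = (z OR v) AND (NOT z OR v) AND (NOT z OR NOT v)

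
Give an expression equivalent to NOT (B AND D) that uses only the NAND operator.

(((B NAND D) NAND (B NAND D)) NAND ((B NAND D) NAND (B NAND D)))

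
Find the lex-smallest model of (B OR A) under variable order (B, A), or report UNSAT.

B=0, A=1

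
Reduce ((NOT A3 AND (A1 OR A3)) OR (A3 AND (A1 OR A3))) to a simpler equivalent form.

By distribution ((E AND v) OR (E AND NOT v) = E):
= (A1 OR A3)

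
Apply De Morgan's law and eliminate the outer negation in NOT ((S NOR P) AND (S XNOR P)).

NOT (S NOR P) OR NOT (S XNOR P)
De Morgan's: NOT(AND of terms) = OR of negations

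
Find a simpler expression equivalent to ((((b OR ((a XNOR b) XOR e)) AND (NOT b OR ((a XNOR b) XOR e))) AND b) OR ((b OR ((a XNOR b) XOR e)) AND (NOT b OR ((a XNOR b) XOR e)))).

By absorption (E OR (E AND v) = E) then distribution ((E OR v) AND (E OR NOT v) = E):
= ((a XNOR b) XOR e)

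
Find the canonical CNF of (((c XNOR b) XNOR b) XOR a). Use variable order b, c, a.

(b OR c OR a) AND (b OR NOT c OR NOT a) AND (NOT b OR c OR a) AND (NOT b OR NOT c OR NOT a)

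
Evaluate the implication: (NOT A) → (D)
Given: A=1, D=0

Antecedent (NOT A) = 0; consequent (D) = 0.
0 → 0 = 1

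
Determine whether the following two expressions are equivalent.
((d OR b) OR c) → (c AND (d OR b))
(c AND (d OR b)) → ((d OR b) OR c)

No, Converse is not equivalent to original (counterexample: d=0, c=0, b=1)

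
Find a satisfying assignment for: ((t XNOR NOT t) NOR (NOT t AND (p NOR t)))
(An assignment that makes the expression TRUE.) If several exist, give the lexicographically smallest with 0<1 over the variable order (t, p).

t=0, p=1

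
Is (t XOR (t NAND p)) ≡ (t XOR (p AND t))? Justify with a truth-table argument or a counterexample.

No. Counterexample: with t=0, p=0, Expression 1 = 1 but Expression 2 = 0.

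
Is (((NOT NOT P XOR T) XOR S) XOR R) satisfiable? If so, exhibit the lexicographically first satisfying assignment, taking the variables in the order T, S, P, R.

T=0, S=0, P=0, R=1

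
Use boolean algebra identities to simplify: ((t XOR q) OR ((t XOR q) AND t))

By absorption (E OR (E AND v) = E):
= (t XOR q)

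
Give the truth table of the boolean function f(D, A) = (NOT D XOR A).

D | A | Output
--------------
0 | 0 | 1
0 | 1 | 0
1 | 0 | 0
1 | 1 | 1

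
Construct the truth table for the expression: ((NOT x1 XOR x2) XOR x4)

x2 | x1 | x4 | Output
---------------------
0 | 0 | 0 | 1
0 | 0 | 1 | 0
0 | 1 | 0 | 0
0 | 1 | 1 | 1
1 | 0 | 0 | 0
1 | 0 | 1 | 1
1 | 1 | 0 | 1
1 | 1 | 1 | 0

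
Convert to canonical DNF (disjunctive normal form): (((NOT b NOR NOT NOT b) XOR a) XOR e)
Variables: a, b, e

(NOT a AND NOT b AND e) OR (NOT a AND b AND e) OR (a AND NOT b AND NOT e) OR (a AND b AND NOT e)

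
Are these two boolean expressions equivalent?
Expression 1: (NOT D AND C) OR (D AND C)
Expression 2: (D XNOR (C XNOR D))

Yes, they are equivalent — the two output columns agree on all 4 assignments:
D | C | Expression 1 | Expression 2
-----------------------------------
0 | 0 | 0 | 0
0 | 1 | 1 | 1
1 | 0 | 0 | 0
1 | 1 | 1 | 1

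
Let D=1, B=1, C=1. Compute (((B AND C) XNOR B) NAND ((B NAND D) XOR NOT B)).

Substituting: (((1 AND 1) XNOR 1) NAND ((1 NAND 1) XOR NOT 1))
= 1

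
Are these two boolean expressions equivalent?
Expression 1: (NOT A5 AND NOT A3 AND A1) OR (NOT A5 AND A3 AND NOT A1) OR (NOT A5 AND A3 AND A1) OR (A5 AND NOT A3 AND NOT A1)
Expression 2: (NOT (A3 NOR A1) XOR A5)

Yes, they are equivalent — the two output columns agree on all 8 assignments:
A5 | A3 | A1 | Expression 1 | Expression 2
------------------------------------------
0 | 0 | 0 | 0 | 0
0 | 0 | 1 | 1 | 1
0 | 1 | 0 | 1 | 1
0 | 1 | 1 | 1 | 1
1 | 0 | 0 | 1 | 1
1 | 0 | 1 | 0 | 0
1 | 1 | 0 | 0 | 0
1 | 1 | 1 | 0 | 0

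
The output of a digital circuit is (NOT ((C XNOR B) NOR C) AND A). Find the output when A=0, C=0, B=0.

Substituting: (NOT ((0 XNOR 0) NOR 0) AND 0)
= 0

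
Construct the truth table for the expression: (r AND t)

r | t | Output
--------------
0 | 0 | 0
0 | 1 | 0
1 | 0 | 0
1 | 1 | 1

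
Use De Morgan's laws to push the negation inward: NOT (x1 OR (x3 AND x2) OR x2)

NOT x1 AND NOT (x3 AND x2) AND NOT x2
De Morgan's: NOT(OR of terms) = AND of negations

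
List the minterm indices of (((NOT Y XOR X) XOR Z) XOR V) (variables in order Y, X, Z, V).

Σm(0, 3, 5, 6, 9, 10, 12, 15) = (NOT Y AND NOT X AND NOT Z AND NOT V) OR (NOT Y AND NOT X AND Z AND V) OR (NOT Y AND X AND NOT Z AND V) OR (NOT Y AND X AND Z AND NOT V) OR (Y AND NOT X AND NOT Z AND V) OR (Y AND NOT X AND Z AND NOT V) OR (Y AND X AND NOT Z AND NOT V) OR (Y AND X AND Z AND V)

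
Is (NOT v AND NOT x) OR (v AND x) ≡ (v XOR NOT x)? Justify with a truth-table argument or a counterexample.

Yes, they are equivalent — the two output columns agree on all 4 assignments:
v | x | Expression 1 | Expression 2
-----------------------------------
0 | 0 | 1 | 1
0 | 1 | 0 | 0
1 | 0 | 0 | 0
1 | 1 | 1 | 1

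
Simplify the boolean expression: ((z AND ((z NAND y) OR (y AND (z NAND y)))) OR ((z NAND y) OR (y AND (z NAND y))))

By absorption (E OR (E AND v) = E) then absorption (E OR (E AND v) = E):
= (z NAND y)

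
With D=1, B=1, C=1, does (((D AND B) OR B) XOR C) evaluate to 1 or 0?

Substituting: (((1 AND 1) OR 1) XOR 1)
= 0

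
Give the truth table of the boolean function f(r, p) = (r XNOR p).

r | p | Output
--------------
0 | 0 | 1
0 | 1 | 0
1 | 0 | 0
1 | 1 | 1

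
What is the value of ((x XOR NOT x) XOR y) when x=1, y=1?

Substituting: ((1 XOR NOT 1) XOR 1)
= 0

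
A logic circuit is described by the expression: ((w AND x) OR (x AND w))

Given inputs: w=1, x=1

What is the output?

Substituting: ((1 AND 1) OR (1 AND 1))
= 1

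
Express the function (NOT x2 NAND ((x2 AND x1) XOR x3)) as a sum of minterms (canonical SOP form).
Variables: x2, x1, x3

Σm(0, 2, 4, 5, 6, 7) = (NOT x2 AND NOT x1 AND NOT x3) OR (NOT x2 AND x1 AND NOT x3) OR (x2 AND NOT x1 AND NOT x3) OR (x2 AND NOT x1 AND x3) OR (x2 AND x1 AND NOT x3) OR (x2 AND x1 AND x3)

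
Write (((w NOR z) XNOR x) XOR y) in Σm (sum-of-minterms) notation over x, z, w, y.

Σm(1, 2, 4, 6, 8, 11, 13, 15) = (NOT x AND NOT z AND NOT w AND y) OR (NOT x AND NOT z AND w AND NOT y) OR (NOT x AND z AND NOT w AND NOT y) OR (NOT x AND z AND w AND NOT y) OR (x AND NOT z AND NOT w AND NOT y) OR (x AND NOT z AND w AND y) OR (x AND z AND NOT w AND y) OR (x AND z AND w AND y)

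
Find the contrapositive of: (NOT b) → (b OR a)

Contrapositive: NOT (b OR a) → b
Note: A statement and its contrapositive are logically equivalent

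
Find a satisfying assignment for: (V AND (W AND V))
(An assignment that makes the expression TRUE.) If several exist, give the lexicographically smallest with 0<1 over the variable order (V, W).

V=1, W=1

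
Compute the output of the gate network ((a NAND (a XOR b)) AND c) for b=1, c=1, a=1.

Substituting: ((1 NAND (1 XOR 1)) AND 1)
= 1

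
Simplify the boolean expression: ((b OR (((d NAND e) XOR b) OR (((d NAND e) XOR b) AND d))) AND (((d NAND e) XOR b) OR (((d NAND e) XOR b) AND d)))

By absorption (E AND (E OR v) = E) then absorption (E OR (E AND v) = E):
= ((d NAND e) XOR b)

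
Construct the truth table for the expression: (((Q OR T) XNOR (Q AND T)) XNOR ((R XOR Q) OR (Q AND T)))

Q | T | R | Output
------------------
0 | 0 | 0 | 0
0 | 0 | 1 | 1
0 | 1 | 0 | 1
0 | 1 | 1 | 0
1 | 0 | 0 | 0
1 | 0 | 1 | 1
1 | 1 | 0 | 1
1 | 1 | 1 | 1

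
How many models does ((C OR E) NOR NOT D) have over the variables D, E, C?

Satisfying assignments: (1,0,0)
Count: 1 out of 8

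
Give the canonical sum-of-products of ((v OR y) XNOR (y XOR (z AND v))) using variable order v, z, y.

Σm(0, 1, 2, 3, 5, 6) = (NOT v AND NOT z AND NOT y) OR (NOT v AND NOT z AND y) OR (NOT v AND z AND NOT y) OR (NOT v AND z AND y) OR (v AND NOT z AND y) OR (v AND z AND NOT y)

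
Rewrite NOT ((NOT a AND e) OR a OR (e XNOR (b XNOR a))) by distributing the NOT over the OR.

NOT (NOT a AND e) AND NOT a AND NOT (e XNOR (b XNOR a))
De Morgan's: NOT(OR of terms) = AND of negations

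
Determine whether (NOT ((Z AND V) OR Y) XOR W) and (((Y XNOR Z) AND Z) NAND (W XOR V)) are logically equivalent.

No. Counterexample: with W=0, V=0, Y=1, Z=0, Expression 1 = 0 but Expression 2 = 1.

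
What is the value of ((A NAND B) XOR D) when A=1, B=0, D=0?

Substituting: ((1 NAND 0) XOR 0)
= 1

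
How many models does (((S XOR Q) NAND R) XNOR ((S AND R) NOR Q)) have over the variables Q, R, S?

Satisfying assignments: (0,0,0), (0,0,1), (0,1,0), (0,1,1), (1,1,0)
Count: 5 out of 8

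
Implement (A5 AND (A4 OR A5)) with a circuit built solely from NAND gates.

((A5 NAND ((A4 NAND A4) NAND (A5 NAND A5))) NAND (A5 NAND ((A4 NAND A4) NAND (A5 NAND A5))))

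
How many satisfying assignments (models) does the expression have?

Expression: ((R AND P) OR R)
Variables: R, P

Satisfying assignments: (1,0), (1,1)
Count: 2 out of 4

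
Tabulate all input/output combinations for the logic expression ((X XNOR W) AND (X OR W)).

X | W | Output
--------------
0 | 0 | 0
0 | 1 | 0
1 | 0 | 0
1 | 1 | 1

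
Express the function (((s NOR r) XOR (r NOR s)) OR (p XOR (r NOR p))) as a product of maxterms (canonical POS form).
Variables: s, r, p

ΠM(2, 6) = (s OR NOT r OR p) AND (NOT s OR NOT r OR p)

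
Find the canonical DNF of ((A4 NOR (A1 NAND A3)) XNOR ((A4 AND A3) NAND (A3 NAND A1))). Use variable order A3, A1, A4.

(A3 AND NOT A1 AND A4) OR (A3 AND A1 AND NOT A4)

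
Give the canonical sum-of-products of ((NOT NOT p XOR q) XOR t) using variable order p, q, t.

Σm(1, 2, 4, 7) = (NOT p AND NOT q AND t) OR (NOT p AND q AND NOT t) OR (p AND NOT q AND NOT t) OR (p AND q AND t)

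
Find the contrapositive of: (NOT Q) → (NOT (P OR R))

Contrapositive: (P OR R) → Q
Note: A statement and its contrapositive are logically equivalent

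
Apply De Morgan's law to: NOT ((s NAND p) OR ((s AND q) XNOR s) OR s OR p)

NOT (s NAND p) AND NOT ((s AND q) XNOR s) AND NOT s AND NOT p
De Morgan's: NOT(OR of terms) = AND of negations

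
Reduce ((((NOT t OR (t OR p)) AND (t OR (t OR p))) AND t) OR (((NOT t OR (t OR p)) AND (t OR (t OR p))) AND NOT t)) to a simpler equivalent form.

By distribution ((E AND v) OR (E AND NOT v) = E) then distribution ((E OR v) AND (E OR NOT v) = E):
= (t OR p)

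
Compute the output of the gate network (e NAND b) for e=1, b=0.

Substituting: (1 NAND 0)
= 1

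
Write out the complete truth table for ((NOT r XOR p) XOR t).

p | r | t | Output
------------------
0 | 0 | 0 | 1
0 | 0 | 1 | 0
0 | 1 | 0 | 0
0 | 1 | 1 | 1
1 | 0 | 0 | 0
1 | 0 | 1 | 1
1 | 1 | 0 | 1
1 | 1 | 1 | 0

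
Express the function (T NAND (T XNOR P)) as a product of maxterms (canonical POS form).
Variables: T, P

ΠM(3) = (NOT T OR NOT P)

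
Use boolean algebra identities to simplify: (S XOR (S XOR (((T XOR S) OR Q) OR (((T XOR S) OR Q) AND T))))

By XOR self-cancellation ((E XOR v) XOR v = E) then absorption (E OR (E AND v) = E):
= ((T XOR S) OR Q)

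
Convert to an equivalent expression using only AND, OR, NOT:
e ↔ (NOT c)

(e AND (NOT c)) OR (NOT e AND c)
(Biconditional = both true or both false)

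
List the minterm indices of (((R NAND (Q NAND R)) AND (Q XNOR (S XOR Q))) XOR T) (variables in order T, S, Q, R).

Σm(0, 2, 3, 9, 12, 13, 14, 15) = (NOT T AND NOT S AND NOT Q AND NOT R) OR (NOT T AND NOT S AND Q AND NOT R) OR (NOT T AND NOT S AND Q AND R) OR (T AND NOT S AND NOT Q AND R) OR (T AND S AND NOT Q AND NOT R) OR (T AND S AND NOT Q AND R) OR (T AND S AND Q AND NOT R) OR (T AND S AND Q AND R)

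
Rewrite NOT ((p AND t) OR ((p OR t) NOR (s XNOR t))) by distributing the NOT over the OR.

NOT (p AND t) AND NOT ((p OR t) NOR (s XNOR t))
De Morgan's: NOT(OR of terms) = AND of negations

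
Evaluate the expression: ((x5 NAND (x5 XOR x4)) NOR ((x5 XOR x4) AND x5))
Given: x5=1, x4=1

Substituting: ((1 NAND (1 XOR 1)) NOR ((1 XOR 1) AND 1))
= 0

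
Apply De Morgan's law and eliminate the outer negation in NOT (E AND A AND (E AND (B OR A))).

NOT E OR NOT A OR NOT (E AND (B OR A))
De Morgan's: NOT(AND of terms) = OR of negations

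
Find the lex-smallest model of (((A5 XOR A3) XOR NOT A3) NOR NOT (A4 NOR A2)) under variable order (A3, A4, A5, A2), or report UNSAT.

A3=0, A4=0, A5=1, A2=0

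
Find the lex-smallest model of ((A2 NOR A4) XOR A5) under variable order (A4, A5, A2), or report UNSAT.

A4=0, A5=0, A2=0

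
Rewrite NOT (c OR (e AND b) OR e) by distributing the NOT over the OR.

NOT c AND NOT (e AND b) AND NOT e
De Morgan's: NOT(OR of terms) = AND of negations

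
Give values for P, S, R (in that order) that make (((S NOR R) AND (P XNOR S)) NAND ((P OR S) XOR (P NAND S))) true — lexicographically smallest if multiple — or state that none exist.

P=0, S=0, R=1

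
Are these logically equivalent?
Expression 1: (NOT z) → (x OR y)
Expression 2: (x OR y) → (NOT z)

No, Converse is not equivalent to original (counterexample: y=0, z=0, x=0)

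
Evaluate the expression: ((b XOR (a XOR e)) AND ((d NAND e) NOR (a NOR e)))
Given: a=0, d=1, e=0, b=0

Substituting: ((0 XOR (0 XOR 0)) AND ((1 NAND 0) NOR (0 NOR 0)))
= 0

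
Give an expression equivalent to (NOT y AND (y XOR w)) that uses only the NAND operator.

(((y NAND y) NAND ((y NAND (y NAND w)) NAND (w NAND (y NAND w)))) NAND ((y NAND y) NAND ((y NAND (y NAND w)) NAND (w NAND (y NAND w)))))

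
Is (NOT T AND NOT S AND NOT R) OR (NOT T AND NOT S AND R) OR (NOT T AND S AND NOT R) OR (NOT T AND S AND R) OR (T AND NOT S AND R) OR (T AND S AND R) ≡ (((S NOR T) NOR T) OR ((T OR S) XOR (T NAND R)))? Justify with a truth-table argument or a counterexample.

Yes, they are equivalent — the two output columns agree on all 8 assignments:
T | S | R | Expression 1 | Expression 2
---------------------------------------
0 | 0 | 0 | 1 | 1
0 | 0 | 1 | 1 | 1
0 | 1 | 0 | 1 | 1
0 | 1 | 1 | 1 | 1
1 | 0 | 0 | 0 | 0
1 | 0 | 1 | 1 | 1
1 | 1 | 0 | 0 | 0
1 | 1 | 1 | 1 | 1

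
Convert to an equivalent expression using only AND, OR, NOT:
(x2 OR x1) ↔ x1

((x2 OR x1) AND x1) OR (NOT (x2 OR x1) AND NOT x1)
(Biconditional = both true or both false)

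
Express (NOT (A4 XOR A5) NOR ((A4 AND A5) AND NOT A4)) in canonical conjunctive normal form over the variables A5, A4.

(A5 OR A4) AND (NOT A5 OR NOT A4)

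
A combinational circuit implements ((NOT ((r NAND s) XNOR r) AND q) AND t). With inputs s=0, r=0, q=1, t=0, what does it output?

Substituting: ((NOT ((0 NAND 0) XNOR 0) AND 1) AND 0)
= 0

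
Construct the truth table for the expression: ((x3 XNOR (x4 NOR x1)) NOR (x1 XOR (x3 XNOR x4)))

x4 | x3 | x1 | Output
---------------------
0 | 0 | 0 | 0
0 | 0 | 1 | 0
0 | 1 | 0 | 0
0 | 1 | 1 | 0
1 | 0 | 0 | 0
1 | 0 | 1 | 0
1 | 1 | 0 | 0
1 | 1 | 1 | 1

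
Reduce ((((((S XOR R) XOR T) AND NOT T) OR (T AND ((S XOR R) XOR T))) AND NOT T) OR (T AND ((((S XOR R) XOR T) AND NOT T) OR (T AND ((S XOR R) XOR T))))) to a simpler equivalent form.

By distribution ((E AND v) OR (E AND NOT v) = E) then distribution ((E AND v) OR (E AND NOT v) = E):
= ((S XOR R) XOR T)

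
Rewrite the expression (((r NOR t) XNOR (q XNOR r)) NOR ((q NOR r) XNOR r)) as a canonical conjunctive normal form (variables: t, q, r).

(t OR q OR r) AND (t OR q OR NOT r) AND (t OR NOT q OR r) AND (NOT t OR q OR NOT r) AND (NOT t OR NOT q OR r)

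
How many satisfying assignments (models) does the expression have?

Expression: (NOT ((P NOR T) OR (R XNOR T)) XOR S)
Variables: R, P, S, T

Satisfying assignments: (0,0,0,1), (0,0,1,0), (0,1,0,1), (0,1,1,0), (1,0,1,0), (1,0,1,1), (1,1,0,0), (1,1,1,1)
Count: 8 out of 16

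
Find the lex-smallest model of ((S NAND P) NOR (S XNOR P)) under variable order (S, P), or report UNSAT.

UNSATISFIABLE - no assignment makes this expression true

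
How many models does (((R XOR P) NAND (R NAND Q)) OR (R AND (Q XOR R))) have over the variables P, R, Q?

Satisfying assignments: (0,0,0), (0,0,1), (0,1,0), (0,1,1), (1,1,0), (1,1,1)
Count: 6 out of 8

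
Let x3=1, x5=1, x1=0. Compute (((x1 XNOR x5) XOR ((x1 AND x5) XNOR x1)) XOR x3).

Substituting: (((0 XNOR 1) XOR ((0 AND 1) XNOR 0)) XOR 1)
= 0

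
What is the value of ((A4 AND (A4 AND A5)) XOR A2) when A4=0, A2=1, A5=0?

Substituting: ((0 AND (0 AND 0)) XOR 1)
= 1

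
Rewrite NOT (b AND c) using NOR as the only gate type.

(((b NOR b) NOR (c NOR c)) NOR ((b NOR b) NOR (c NOR c)))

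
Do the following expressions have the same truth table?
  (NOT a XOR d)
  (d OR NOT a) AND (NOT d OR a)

Yes, they are equivalent — the two output columns agree on all 4 assignments:
d | a | Expression 1 | Expression 2
-----------------------------------
0 | 0 | 1 | 1
0 | 1 | 0 | 0
1 | 0 | 0 | 0
1 | 1 | 1 | 1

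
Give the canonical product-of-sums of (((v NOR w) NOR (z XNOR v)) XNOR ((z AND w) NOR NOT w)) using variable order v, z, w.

ΠM(1, 3, 4) = (v OR z OR NOT w) AND (v OR NOT z OR NOT w) AND (NOT v OR z OR w)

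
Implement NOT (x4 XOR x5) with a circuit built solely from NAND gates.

(((x4 NAND (x4 NAND x5)) NAND (x5 NAND (x4 NAND x5))) NAND ((x4 NAND (x4 NAND x5)) NAND (x5 NAND (x4 NAND x5))))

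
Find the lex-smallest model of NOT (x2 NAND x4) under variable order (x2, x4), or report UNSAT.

x2=1, x4=1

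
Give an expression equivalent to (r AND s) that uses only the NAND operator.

((r NAND s) NAND (r NAND s))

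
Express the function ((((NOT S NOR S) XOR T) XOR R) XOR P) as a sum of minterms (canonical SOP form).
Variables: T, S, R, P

Σm(1, 2, 5, 6, 8, 11, 12, 15) = (NOT T AND NOT S AND NOT R AND P) OR (NOT T AND NOT S AND R AND NOT P) OR (NOT T AND S AND NOT R AND P) OR (NOT T AND S AND R AND NOT P) OR (T AND NOT S AND NOT R AND NOT P) OR (T AND NOT S AND R AND P) OR (T AND S AND NOT R AND NOT P) OR (T AND S AND R AND P)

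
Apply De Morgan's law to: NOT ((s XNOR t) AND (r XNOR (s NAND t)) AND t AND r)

NOT (s XNOR t) OR NOT (r XNOR (s NAND t)) OR NOT t OR NOT r
De Morgan's: NOT(AND of terms) = OR of negations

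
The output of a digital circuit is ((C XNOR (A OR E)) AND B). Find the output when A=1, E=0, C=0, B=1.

Substituting: ((0 XNOR (1 OR 0)) AND 1)
= 0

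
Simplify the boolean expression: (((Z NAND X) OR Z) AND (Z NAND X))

By absorption (E AND (E OR v) = E):
= (Z NAND X)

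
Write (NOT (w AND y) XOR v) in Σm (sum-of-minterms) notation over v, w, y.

Σm(0, 1, 2, 7) = (NOT v AND NOT w AND NOT y) OR (NOT v AND NOT w AND y) OR (NOT v AND w AND NOT y) OR (v AND w AND y)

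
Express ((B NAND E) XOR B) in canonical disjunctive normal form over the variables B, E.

(NOT B AND NOT E) OR (NOT B AND E) OR (B AND E)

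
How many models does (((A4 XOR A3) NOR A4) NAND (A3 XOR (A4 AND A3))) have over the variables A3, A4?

Satisfying assignments: (0,0), (0,1), (1,0), (1,1)
Count: 4 out of 4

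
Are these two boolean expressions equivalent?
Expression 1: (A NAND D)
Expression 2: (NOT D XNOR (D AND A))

No. Counterexample: with A=0, D=0, Expression 1 = 1 but Expression 2 = 0.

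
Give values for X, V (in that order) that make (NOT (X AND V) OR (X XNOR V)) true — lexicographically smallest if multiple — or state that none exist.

X=0, V=0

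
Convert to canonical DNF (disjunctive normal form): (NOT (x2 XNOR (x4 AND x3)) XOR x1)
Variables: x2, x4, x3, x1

(NOT x2 AND NOT x4 AND NOT x3 AND x1) OR (NOT x2 AND NOT x4 AND x3 AND x1) OR (NOT x2 AND x4 AND NOT x3 AND x1) OR (NOT x2 AND x4 AND x3 AND NOT x1) OR (x2 AND NOT x4 AND NOT x3 AND NOT x1) OR (x2 AND NOT x4 AND x3 AND NOT x1) OR (x2 AND x4 AND NOT x3 AND NOT x1) OR (x2 AND x4 AND x3 AND x1)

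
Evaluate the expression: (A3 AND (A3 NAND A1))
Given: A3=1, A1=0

Substituting: (1 AND (1 NAND 0))
= 1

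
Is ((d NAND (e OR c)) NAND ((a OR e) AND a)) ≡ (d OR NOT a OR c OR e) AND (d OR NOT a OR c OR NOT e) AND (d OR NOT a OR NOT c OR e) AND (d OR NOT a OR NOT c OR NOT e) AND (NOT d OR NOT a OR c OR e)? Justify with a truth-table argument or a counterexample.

Yes, they are equivalent — the two output columns agree on all 16 assignments:
d | a | c | e | Expression 1 | Expression 2
-------------------------------------------
0 | 0 | 0 | 0 | 1 | 1
0 | 0 | 0 | 1 | 1 | 1
0 | 0 | 1 | 0 | 1 | 1
0 | 0 | 1 | 1 | 1 | 1
0 | 1 | 0 | 0 | 0 | 0
0 | 1 | 0 | 1 | 0 | 0
0 | 1 | 1 | 0 | 0 | 0
0 | 1 | 1 | 1 | 0 | 0
1 | 0 | 0 | 0 | 1 | 1
1 | 0 | 0 | 1 | 1 | 1
1 | 0 | 1 | 0 | 1 | 1
1 | 0 | 1 | 1 | 1 | 1
1 | 1 | 0 | 0 | 0 | 0
1 | 1 | 0 | 1 | 1 | 1
1 | 1 | 1 | 0 | 1 | 1
1 | 1 | 1 | 1 | 1 | 1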